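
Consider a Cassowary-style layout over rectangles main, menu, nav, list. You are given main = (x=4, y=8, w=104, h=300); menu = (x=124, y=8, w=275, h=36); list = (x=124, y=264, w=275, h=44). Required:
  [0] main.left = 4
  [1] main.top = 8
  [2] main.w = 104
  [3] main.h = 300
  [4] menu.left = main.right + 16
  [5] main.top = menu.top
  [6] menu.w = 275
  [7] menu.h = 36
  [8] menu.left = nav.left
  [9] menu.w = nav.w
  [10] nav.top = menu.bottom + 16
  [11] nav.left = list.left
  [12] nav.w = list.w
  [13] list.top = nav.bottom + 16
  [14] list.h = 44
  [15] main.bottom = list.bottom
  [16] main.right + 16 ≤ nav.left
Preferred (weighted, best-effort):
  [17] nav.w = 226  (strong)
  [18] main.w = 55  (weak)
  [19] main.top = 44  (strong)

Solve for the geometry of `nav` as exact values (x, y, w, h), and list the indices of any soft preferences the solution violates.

nav = (x=124, y=60, w=275, h=188)
violated soft preferences: 17, 18, 19

1. nav.x = 124  [menu.left = nav.left]
2. nav.w = 275  [menu.w = nav.w]
3. nav.y = 60  [nav.top = menu.bottom + 16]
4. nav.h = 188  [list.top = nav.bottom + 16]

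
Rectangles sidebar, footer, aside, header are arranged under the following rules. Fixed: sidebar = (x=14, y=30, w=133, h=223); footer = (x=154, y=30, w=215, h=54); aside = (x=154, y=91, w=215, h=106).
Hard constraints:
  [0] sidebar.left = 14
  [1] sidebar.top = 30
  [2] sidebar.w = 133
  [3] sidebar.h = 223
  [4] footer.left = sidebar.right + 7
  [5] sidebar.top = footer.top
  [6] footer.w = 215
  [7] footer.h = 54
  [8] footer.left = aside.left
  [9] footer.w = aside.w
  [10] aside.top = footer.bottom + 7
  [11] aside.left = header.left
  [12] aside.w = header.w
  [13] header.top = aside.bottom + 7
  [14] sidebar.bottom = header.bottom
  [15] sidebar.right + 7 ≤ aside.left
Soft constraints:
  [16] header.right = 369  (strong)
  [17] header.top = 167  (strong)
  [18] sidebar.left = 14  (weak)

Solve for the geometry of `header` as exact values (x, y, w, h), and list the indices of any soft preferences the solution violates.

header = (x=154, y=204, w=215, h=49)
violated soft preferences: 17

1. header.x = 154  [aside.left = header.left]
2. header.w = 215  [aside.w = header.w]
3. header.y = 204  [header.top = aside.bottom + 7]
4. header.h = 49  [sidebar.bottom = header.bottom]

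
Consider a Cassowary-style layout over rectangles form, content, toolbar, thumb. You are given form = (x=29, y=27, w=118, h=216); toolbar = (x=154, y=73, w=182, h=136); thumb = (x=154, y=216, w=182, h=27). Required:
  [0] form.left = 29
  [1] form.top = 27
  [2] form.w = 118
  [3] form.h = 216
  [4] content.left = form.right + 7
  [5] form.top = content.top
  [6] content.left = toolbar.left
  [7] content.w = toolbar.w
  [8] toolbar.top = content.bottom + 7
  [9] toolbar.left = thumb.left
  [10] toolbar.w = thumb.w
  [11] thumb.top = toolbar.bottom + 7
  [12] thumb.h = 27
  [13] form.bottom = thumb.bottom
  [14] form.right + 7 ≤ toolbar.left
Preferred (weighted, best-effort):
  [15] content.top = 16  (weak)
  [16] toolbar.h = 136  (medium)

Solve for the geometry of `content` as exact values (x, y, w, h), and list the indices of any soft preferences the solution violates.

1. content.x = 154  [content.left = form.right + 7]
2. content.y = 27  [form.top = content.top]
3. content.w = 182  [content.w = toolbar.w]
4. content.h = 39  [toolbar.top = content.bottom + 7]

content = (x=154, y=27, w=182, h=39)
violated soft preferences: 15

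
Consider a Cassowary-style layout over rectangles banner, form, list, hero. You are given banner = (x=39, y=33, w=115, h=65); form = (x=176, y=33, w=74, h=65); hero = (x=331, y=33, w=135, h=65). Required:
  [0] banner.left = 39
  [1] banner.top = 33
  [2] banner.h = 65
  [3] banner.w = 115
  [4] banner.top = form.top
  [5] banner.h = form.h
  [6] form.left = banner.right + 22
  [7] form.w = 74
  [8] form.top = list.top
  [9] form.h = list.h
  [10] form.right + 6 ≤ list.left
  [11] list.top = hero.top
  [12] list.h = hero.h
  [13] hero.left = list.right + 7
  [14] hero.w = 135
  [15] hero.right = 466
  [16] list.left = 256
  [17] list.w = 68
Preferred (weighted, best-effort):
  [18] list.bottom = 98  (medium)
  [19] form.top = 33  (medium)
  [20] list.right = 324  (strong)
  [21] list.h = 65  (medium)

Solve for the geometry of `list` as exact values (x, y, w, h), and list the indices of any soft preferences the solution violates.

list = (x=256, y=33, w=68, h=65)
violated soft preferences: none

1. list.y = 33  [form.top = list.top]
2. list.h = 65  [form.h = list.h]
3. list.x = 256  [list.left = 256]
4. list.w = 68  [list.w = 68]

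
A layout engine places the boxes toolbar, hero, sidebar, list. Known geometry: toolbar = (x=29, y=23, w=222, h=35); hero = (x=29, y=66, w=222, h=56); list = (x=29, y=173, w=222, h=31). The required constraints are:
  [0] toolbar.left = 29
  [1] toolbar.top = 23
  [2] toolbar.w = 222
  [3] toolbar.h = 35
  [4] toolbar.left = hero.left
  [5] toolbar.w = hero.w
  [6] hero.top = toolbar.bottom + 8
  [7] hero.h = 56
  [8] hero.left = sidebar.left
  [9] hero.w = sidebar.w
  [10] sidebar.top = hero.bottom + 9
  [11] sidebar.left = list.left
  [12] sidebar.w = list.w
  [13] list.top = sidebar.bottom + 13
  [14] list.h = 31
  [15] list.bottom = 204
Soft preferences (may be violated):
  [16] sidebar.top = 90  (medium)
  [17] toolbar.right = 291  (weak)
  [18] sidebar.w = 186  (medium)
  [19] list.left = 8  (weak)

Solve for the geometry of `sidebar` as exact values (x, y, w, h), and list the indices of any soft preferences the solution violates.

1. sidebar.x = 29  [hero.left = sidebar.left]
2. sidebar.w = 222  [hero.w = sidebar.w]
3. sidebar.y = 131  [sidebar.top = hero.bottom + 9]
4. sidebar.h = 29  [list.top = sidebar.bottom + 13]

sidebar = (x=29, y=131, w=222, h=29)
violated soft preferences: 16, 17, 18, 19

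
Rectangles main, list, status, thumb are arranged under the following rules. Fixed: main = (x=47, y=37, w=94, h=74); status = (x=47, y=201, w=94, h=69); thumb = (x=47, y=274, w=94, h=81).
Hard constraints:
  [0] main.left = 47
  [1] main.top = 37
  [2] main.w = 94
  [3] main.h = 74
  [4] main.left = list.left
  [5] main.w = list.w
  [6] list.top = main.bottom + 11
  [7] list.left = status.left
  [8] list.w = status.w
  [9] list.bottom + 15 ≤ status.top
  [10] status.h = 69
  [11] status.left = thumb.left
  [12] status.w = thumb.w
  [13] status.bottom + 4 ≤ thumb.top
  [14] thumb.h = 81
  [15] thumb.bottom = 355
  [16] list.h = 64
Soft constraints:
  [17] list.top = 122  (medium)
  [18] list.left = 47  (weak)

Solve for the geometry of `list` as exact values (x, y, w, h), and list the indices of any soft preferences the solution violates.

list = (x=47, y=122, w=94, h=64)
violated soft preferences: none

1. list.x = 47  [main.left = list.left]
2. list.w = 94  [main.w = list.w]
3. list.y = 122  [list.top = main.bottom + 11]
4. list.h = 64  [list.h = 64]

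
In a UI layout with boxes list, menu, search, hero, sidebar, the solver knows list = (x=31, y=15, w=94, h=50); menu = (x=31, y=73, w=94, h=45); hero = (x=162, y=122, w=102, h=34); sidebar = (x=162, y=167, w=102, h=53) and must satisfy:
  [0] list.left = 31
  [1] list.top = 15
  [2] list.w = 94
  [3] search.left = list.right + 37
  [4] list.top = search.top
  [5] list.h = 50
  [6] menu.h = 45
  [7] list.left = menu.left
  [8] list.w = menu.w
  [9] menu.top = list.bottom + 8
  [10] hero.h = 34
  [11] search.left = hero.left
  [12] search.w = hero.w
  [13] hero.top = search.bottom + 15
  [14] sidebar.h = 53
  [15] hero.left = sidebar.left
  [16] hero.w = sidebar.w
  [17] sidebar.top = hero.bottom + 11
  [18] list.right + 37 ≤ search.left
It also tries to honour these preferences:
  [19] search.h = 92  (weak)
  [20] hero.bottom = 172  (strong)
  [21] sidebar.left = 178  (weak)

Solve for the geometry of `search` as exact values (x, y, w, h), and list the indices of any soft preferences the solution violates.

search = (x=162, y=15, w=102, h=92)
violated soft preferences: 20, 21

1. search.x = 162  [search.left = list.right + 37]
2. search.y = 15  [list.top = search.top]
3. search.w = 102  [search.w = hero.w]
4. search.h = 92  [hero.top = search.bottom + 15]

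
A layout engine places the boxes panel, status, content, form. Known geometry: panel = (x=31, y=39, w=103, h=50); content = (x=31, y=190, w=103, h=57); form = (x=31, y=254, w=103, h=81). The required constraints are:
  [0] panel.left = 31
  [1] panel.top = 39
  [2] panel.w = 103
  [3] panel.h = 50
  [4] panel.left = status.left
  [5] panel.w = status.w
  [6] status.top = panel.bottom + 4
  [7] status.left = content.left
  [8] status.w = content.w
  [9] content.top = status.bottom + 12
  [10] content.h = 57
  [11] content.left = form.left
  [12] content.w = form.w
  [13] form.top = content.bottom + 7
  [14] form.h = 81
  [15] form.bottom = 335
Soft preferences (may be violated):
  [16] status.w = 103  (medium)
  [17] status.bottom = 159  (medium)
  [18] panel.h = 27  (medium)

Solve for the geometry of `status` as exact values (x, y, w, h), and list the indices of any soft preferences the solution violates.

1. status.x = 31  [panel.left = status.left]
2. status.w = 103  [panel.w = status.w]
3. status.y = 93  [status.top = panel.bottom + 4]
4. status.h = 85  [content.top = status.bottom + 12]

status = (x=31, y=93, w=103, h=85)
violated soft preferences: 17, 18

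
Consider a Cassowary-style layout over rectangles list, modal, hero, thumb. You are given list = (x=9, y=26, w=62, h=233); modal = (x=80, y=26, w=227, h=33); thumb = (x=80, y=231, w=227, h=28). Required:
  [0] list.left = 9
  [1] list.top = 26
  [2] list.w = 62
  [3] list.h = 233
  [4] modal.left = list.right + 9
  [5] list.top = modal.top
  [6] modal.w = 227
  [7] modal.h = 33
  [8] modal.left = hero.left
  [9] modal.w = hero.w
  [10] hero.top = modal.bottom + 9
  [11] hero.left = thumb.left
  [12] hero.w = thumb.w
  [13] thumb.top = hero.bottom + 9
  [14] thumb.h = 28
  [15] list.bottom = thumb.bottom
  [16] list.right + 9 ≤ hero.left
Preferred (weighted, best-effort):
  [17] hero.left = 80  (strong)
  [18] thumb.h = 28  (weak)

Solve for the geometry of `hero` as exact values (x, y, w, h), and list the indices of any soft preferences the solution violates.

hero = (x=80, y=68, w=227, h=154)
violated soft preferences: none

1. hero.x = 80  [modal.left = hero.left]
2. hero.w = 227  [modal.w = hero.w]
3. hero.y = 68  [hero.top = modal.bottom + 9]
4. hero.h = 154  [thumb.top = hero.bottom + 9]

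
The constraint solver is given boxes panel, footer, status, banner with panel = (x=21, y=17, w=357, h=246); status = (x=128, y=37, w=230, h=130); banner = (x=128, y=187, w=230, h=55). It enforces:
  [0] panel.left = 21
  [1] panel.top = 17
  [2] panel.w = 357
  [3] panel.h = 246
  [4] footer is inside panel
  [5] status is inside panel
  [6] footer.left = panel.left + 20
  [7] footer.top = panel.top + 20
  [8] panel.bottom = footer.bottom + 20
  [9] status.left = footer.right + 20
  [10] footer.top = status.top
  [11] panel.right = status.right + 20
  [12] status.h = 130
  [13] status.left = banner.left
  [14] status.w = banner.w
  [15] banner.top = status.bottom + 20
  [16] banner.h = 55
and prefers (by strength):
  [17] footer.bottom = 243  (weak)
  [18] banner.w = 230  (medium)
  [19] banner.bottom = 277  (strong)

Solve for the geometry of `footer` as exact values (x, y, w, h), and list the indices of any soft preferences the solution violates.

1. footer.x = 41  [footer.left = panel.left + 20]
2. footer.y = 37  [footer.top = panel.top + 20]
3. footer.h = 206  [panel.bottom = footer.bottom + 20]
4. footer.w = 67  [status.left = footer.right + 20]

footer = (x=41, y=37, w=67, h=206)
violated soft preferences: 19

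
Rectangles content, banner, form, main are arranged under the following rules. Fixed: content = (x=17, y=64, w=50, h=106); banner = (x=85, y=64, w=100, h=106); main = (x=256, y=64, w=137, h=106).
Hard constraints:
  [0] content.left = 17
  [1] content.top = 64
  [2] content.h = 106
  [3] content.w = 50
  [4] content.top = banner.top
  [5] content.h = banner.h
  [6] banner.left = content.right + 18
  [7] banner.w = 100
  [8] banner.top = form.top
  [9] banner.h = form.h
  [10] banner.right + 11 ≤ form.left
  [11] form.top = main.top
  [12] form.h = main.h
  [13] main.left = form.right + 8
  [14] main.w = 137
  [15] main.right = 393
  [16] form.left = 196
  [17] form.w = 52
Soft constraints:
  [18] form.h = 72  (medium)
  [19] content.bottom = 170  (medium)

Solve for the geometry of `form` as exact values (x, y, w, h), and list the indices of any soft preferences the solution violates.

1. form.y = 64  [banner.top = form.top]
2. form.h = 106  [banner.h = form.h]
3. form.x = 196  [form.left = 196]
4. form.w = 52  [form.w = 52]

form = (x=196, y=64, w=52, h=106)
violated soft preferences: 18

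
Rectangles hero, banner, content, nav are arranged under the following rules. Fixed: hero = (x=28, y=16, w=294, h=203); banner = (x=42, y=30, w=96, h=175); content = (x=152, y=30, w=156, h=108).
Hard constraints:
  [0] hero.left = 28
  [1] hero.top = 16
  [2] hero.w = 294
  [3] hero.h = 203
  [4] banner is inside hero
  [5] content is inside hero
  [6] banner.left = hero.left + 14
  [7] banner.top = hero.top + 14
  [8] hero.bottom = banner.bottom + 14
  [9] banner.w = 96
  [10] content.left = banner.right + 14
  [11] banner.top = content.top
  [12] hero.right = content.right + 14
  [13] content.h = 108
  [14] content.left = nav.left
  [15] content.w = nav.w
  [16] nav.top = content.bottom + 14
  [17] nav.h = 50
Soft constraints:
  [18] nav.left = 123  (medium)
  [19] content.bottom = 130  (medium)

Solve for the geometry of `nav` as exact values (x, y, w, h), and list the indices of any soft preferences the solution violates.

nav = (x=152, y=152, w=156, h=50)
violated soft preferences: 18, 19

1. nav.x = 152  [content.left = nav.left]
2. nav.w = 156  [content.w = nav.w]
3. nav.y = 152  [nav.top = content.bottom + 14]
4. nav.h = 50  [nav.h = 50]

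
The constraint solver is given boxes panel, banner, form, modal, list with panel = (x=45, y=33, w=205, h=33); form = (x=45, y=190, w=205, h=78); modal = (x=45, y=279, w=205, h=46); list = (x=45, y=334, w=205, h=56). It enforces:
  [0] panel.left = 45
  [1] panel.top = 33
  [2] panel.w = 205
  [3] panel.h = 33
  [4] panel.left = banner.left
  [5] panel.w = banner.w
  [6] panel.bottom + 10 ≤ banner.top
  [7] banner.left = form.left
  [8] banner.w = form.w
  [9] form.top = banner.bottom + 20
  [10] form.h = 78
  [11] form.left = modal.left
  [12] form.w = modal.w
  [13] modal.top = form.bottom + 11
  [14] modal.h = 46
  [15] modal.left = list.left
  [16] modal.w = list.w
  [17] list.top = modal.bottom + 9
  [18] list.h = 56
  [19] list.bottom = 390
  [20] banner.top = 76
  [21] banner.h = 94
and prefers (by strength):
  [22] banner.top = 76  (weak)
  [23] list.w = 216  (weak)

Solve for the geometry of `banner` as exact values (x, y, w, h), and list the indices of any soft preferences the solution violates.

banner = (x=45, y=76, w=205, h=94)
violated soft preferences: 23

1. banner.x = 45  [panel.left = banner.left]
2. banner.w = 205  [panel.w = banner.w]
3. banner.y = 76  [banner.top = 76]
4. banner.h = 94  [banner.h = 94]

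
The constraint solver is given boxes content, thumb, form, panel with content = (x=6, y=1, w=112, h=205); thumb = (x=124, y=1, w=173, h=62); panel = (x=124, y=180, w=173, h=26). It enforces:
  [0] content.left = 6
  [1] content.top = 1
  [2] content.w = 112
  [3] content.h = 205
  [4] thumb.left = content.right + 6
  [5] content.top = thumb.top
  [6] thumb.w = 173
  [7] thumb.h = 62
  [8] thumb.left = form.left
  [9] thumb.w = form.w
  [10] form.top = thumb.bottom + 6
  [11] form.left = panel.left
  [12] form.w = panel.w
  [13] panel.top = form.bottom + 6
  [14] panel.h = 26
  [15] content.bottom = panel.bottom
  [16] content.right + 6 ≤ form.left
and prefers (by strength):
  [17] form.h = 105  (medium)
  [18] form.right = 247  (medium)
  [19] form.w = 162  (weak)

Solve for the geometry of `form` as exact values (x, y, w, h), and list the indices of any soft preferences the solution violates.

1. form.x = 124  [thumb.left = form.left]
2. form.w = 173  [thumb.w = form.w]
3. form.y = 69  [form.top = thumb.bottom + 6]
4. form.h = 105  [panel.top = form.bottom + 6]

form = (x=124, y=69, w=173, h=105)
violated soft preferences: 18, 19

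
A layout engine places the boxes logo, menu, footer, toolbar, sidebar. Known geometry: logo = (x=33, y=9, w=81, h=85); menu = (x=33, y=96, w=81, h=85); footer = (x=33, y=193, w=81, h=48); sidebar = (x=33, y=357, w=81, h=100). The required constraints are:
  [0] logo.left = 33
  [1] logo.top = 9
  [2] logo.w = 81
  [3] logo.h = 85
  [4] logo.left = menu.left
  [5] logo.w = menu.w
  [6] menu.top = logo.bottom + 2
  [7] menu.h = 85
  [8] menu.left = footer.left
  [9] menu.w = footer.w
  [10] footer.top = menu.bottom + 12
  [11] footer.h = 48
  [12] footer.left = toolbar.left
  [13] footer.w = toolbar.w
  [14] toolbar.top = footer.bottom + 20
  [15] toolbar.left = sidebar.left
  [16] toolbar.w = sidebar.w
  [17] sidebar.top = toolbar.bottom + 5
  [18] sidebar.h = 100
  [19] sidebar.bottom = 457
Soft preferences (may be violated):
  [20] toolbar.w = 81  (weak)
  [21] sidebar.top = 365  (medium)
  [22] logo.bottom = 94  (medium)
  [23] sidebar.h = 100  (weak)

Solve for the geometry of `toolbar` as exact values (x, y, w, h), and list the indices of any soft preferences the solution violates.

toolbar = (x=33, y=261, w=81, h=91)
violated soft preferences: 21

1. toolbar.x = 33  [footer.left = toolbar.left]
2. toolbar.w = 81  [footer.w = toolbar.w]
3. toolbar.y = 261  [toolbar.top = footer.bottom + 20]
4. toolbar.h = 91  [sidebar.top = toolbar.bottom + 5]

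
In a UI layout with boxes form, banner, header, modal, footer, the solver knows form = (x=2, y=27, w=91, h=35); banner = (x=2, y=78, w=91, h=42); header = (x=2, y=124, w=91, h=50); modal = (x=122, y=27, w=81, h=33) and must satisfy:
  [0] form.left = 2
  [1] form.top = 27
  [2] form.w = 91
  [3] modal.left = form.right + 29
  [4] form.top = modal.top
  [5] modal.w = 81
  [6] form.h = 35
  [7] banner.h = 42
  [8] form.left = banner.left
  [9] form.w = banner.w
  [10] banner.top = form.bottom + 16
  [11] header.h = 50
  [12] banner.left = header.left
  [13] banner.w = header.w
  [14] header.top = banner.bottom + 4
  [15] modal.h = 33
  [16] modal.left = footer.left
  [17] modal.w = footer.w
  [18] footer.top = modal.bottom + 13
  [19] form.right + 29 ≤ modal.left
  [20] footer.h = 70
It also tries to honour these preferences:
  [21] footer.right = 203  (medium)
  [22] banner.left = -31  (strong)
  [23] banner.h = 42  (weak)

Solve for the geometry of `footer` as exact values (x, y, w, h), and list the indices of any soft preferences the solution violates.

footer = (x=122, y=73, w=81, h=70)
violated soft preferences: 22

1. footer.x = 122  [modal.left = footer.left]
2. footer.w = 81  [modal.w = footer.w]
3. footer.y = 73  [footer.top = modal.bottom + 13]
4. footer.h = 70  [footer.h = 70]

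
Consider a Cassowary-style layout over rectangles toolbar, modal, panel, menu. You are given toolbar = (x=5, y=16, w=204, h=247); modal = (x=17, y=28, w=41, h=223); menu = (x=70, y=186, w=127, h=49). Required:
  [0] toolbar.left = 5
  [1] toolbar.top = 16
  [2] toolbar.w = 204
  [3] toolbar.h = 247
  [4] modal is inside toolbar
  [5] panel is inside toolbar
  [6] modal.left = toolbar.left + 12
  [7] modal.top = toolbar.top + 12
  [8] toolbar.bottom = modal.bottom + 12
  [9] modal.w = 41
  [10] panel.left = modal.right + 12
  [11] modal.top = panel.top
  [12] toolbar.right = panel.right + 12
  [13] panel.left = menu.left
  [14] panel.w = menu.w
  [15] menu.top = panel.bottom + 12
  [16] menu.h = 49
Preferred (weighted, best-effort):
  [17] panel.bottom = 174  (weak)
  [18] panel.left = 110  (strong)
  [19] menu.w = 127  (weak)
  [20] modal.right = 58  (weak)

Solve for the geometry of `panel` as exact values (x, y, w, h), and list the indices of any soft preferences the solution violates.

panel = (x=70, y=28, w=127, h=146)
violated soft preferences: 18

1. panel.x = 70  [panel.left = modal.right + 12]
2. panel.y = 28  [modal.top = panel.top]
3. panel.w = 127  [toolbar.right = panel.right + 12]
4. panel.h = 146  [menu.top = panel.bottom + 12]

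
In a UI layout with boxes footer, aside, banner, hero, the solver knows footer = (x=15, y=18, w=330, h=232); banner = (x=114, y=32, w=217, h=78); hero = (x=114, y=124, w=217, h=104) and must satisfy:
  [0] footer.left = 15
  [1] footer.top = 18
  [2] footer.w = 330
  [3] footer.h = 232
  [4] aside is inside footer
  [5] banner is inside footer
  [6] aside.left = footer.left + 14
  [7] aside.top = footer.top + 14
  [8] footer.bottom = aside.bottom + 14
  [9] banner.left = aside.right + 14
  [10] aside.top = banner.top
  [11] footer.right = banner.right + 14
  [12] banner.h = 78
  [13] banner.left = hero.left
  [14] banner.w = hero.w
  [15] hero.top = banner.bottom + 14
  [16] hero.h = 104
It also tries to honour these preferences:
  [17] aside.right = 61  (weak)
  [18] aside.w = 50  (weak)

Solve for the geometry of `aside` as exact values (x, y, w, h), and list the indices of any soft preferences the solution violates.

aside = (x=29, y=32, w=71, h=204)
violated soft preferences: 17, 18

1. aside.x = 29  [aside.left = footer.left + 14]
2. aside.y = 32  [aside.top = footer.top + 14]
3. aside.h = 204  [footer.bottom = aside.bottom + 14]
4. aside.w = 71  [banner.left = aside.right + 14]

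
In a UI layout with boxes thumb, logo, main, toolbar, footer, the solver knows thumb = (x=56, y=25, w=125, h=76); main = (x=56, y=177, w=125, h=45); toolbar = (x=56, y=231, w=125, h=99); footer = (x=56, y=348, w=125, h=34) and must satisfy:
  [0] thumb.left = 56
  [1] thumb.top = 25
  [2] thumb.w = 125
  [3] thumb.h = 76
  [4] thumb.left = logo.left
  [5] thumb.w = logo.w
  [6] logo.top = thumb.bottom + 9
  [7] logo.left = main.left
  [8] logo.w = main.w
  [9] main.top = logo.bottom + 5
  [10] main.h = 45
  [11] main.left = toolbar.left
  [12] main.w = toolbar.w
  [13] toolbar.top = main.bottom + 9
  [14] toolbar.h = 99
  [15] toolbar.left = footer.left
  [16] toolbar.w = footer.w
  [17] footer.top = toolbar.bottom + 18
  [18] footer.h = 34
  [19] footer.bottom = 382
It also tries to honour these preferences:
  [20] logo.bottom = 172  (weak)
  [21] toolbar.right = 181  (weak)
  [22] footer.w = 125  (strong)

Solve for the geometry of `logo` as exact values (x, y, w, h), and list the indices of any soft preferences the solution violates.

1. logo.x = 56  [thumb.left = logo.left]
2. logo.w = 125  [thumb.w = logo.w]
3. logo.y = 110  [logo.top = thumb.bottom + 9]
4. logo.h = 62  [main.top = logo.bottom + 5]

logo = (x=56, y=110, w=125, h=62)
violated soft preferences: none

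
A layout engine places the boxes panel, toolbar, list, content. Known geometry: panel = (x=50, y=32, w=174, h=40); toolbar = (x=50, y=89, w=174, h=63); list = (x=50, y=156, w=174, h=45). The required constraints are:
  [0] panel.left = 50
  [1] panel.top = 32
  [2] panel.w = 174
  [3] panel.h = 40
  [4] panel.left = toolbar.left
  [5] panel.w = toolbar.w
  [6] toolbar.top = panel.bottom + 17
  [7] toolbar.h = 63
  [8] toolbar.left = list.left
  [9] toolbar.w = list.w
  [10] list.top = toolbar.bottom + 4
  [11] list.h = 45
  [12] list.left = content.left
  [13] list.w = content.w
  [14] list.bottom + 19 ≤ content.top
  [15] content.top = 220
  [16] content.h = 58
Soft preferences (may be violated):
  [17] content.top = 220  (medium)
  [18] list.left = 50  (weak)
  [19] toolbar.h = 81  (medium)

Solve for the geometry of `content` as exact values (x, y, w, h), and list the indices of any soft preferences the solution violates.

1. content.x = 50  [list.left = content.left]
2. content.w = 174  [list.w = content.w]
3. content.y = 220  [content.top = 220]
4. content.h = 58  [content.h = 58]

content = (x=50, y=220, w=174, h=58)
violated soft preferences: 19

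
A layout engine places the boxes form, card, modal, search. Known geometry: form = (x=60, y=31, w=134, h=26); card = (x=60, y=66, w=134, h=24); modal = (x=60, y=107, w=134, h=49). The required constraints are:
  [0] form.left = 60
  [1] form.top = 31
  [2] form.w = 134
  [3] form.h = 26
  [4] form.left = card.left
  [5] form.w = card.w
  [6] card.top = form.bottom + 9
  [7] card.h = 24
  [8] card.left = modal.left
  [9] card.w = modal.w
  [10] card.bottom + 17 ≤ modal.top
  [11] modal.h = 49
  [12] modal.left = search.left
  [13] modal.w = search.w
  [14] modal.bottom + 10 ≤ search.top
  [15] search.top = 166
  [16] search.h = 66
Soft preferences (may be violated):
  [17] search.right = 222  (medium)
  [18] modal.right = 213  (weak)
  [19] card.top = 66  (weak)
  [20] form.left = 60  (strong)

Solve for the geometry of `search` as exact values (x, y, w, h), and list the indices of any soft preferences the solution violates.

search = (x=60, y=166, w=134, h=66)
violated soft preferences: 17, 18

1. search.x = 60  [modal.left = search.left]
2. search.w = 134  [modal.w = search.w]
3. search.y = 166  [search.top = 166]
4. search.h = 66  [search.h = 66]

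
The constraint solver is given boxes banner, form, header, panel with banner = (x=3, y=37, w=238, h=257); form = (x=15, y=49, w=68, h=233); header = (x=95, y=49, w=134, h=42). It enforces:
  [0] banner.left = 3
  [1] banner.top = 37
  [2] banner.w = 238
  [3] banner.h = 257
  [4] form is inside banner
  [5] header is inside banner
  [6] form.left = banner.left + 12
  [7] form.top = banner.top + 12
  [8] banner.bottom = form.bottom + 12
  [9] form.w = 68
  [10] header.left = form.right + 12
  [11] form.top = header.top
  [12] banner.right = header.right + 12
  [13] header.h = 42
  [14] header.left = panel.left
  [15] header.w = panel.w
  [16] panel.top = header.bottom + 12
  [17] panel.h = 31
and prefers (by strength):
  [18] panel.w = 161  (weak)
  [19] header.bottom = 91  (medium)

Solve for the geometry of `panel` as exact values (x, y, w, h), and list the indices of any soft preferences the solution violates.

1. panel.x = 95  [header.left = panel.left]
2. panel.w = 134  [header.w = panel.w]
3. panel.y = 103  [panel.top = header.bottom + 12]
4. panel.h = 31  [panel.h = 31]

panel = (x=95, y=103, w=134, h=31)
violated soft preferences: 18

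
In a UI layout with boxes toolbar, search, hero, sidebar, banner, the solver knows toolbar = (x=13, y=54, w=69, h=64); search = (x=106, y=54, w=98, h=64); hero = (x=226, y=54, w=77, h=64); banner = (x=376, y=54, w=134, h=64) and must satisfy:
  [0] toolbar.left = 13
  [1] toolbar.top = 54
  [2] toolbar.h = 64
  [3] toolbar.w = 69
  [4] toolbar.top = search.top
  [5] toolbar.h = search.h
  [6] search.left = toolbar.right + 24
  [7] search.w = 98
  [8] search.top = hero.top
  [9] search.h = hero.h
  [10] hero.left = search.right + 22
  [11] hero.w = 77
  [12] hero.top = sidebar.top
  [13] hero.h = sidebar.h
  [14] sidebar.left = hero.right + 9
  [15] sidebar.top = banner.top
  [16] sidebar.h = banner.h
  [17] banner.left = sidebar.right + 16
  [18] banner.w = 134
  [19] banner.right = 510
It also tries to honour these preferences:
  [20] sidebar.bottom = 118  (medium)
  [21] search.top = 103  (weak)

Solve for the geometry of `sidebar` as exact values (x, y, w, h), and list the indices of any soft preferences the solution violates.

sidebar = (x=312, y=54, w=48, h=64)
violated soft preferences: 21

1. sidebar.y = 54  [hero.top = sidebar.top]
2. sidebar.h = 64  [hero.h = sidebar.h]
3. sidebar.x = 312  [sidebar.left = hero.right + 9]
4. sidebar.w = 48  [banner.left = sidebar.right + 16]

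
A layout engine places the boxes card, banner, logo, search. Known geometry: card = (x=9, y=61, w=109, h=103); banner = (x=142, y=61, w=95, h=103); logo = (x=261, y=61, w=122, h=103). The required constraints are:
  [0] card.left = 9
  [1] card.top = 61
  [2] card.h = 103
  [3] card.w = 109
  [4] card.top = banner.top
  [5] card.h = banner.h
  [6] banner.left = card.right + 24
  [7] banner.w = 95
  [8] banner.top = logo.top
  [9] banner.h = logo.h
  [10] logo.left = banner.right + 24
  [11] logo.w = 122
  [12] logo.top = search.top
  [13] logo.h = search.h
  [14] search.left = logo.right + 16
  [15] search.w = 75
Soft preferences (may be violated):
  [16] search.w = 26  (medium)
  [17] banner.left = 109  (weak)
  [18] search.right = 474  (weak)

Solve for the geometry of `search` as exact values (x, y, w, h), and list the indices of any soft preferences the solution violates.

search = (x=399, y=61, w=75, h=103)
violated soft preferences: 16, 17

1. search.y = 61  [logo.top = search.top]
2. search.h = 103  [logo.h = search.h]
3. search.x = 399  [search.left = logo.right + 16]
4. search.w = 75  [search.w = 75]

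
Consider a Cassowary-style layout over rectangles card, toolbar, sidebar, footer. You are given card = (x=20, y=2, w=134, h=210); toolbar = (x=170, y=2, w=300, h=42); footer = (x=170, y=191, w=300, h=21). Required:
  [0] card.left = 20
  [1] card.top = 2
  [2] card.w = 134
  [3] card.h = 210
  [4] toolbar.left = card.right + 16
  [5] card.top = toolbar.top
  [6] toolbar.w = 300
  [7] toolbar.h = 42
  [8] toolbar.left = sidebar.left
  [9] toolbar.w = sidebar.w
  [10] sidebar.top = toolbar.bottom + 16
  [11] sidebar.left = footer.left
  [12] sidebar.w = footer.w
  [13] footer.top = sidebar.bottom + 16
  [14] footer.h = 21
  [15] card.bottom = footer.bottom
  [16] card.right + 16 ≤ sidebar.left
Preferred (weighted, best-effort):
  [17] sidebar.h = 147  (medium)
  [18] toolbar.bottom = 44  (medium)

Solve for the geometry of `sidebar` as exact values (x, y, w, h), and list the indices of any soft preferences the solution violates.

sidebar = (x=170, y=60, w=300, h=115)
violated soft preferences: 17

1. sidebar.x = 170  [toolbar.left = sidebar.left]
2. sidebar.w = 300  [toolbar.w = sidebar.w]
3. sidebar.y = 60  [sidebar.top = toolbar.bottom + 16]
4. sidebar.h = 115  [footer.top = sidebar.bottom + 16]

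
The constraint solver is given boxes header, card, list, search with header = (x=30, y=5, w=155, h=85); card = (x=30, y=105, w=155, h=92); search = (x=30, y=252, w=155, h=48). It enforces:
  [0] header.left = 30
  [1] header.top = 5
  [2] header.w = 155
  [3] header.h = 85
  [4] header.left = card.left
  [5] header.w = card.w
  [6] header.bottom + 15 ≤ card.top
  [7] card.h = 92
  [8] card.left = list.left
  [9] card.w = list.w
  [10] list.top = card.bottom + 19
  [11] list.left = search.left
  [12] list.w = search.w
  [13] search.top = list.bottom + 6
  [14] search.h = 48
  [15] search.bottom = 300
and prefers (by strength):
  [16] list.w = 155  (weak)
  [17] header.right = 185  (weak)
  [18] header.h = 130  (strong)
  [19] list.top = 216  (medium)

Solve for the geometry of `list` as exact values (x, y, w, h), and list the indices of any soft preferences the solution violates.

1. list.x = 30  [card.left = list.left]
2. list.w = 155  [card.w = list.w]
3. list.y = 216  [list.top = card.bottom + 19]
4. list.h = 30  [search.top = list.bottom + 6]

list = (x=30, y=216, w=155, h=30)
violated soft preferences: 18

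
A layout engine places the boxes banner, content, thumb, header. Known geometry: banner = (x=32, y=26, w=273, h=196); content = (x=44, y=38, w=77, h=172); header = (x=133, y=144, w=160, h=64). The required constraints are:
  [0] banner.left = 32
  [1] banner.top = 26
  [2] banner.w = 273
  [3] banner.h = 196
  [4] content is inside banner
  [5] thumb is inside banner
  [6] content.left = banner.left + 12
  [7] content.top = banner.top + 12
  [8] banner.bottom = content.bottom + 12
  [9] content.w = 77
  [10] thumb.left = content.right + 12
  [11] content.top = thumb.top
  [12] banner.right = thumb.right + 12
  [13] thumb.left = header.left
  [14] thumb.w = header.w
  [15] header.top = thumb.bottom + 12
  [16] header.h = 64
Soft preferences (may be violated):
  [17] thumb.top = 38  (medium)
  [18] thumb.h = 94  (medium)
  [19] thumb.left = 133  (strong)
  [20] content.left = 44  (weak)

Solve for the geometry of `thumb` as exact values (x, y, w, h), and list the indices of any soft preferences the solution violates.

1. thumb.x = 133  [thumb.left = content.right + 12]
2. thumb.y = 38  [content.top = thumb.top]
3. thumb.w = 160  [banner.right = thumb.right + 12]
4. thumb.h = 94  [header.top = thumb.bottom + 12]

thumb = (x=133, y=38, w=160, h=94)
violated soft preferences: none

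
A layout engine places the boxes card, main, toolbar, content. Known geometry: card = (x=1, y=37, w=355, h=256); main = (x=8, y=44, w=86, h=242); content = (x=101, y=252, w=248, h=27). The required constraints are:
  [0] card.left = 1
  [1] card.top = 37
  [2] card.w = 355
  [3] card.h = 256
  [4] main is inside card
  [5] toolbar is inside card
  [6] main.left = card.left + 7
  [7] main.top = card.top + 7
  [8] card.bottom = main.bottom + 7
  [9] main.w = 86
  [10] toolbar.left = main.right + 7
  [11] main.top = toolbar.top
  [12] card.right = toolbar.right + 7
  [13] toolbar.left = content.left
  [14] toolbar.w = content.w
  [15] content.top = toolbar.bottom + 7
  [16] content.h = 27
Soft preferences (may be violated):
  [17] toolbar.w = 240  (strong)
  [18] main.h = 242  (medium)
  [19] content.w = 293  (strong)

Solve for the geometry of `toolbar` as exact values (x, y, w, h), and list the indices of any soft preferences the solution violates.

toolbar = (x=101, y=44, w=248, h=201)
violated soft preferences: 17, 19

1. toolbar.x = 101  [toolbar.left = main.right + 7]
2. toolbar.y = 44  [main.top = toolbar.top]
3. toolbar.w = 248  [card.right = toolbar.right + 7]
4. toolbar.h = 201  [content.top = toolbar.bottom + 7]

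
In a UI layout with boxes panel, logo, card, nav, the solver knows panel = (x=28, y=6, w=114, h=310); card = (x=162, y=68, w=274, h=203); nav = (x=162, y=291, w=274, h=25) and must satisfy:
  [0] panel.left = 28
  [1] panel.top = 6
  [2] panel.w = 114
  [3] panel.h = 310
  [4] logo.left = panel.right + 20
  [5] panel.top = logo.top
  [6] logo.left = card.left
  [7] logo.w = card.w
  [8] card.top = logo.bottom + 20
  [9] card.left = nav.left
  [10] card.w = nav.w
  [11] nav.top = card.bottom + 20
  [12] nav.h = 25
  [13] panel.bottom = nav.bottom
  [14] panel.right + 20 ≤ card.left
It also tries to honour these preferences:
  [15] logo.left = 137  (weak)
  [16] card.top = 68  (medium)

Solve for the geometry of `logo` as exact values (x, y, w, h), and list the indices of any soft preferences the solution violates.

logo = (x=162, y=6, w=274, h=42)
violated soft preferences: 15

1. logo.x = 162  [logo.left = panel.right + 20]
2. logo.y = 6  [panel.top = logo.top]
3. logo.w = 274  [logo.w = card.w]
4. logo.h = 42  [card.top = logo.bottom + 20]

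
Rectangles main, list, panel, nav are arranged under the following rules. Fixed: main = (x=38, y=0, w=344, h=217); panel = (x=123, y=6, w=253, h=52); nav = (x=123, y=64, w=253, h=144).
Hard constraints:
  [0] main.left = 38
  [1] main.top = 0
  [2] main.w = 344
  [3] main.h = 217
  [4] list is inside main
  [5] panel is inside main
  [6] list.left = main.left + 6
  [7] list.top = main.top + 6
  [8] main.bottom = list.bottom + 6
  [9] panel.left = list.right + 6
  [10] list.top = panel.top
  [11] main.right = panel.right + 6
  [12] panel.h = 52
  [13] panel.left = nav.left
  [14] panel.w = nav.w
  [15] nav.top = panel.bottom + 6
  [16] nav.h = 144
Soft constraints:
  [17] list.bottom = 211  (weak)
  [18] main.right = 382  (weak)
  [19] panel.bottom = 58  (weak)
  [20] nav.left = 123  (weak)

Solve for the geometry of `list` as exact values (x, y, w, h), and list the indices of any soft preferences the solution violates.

list = (x=44, y=6, w=73, h=205)
violated soft preferences: none

1. list.x = 44  [list.left = main.left + 6]
2. list.y = 6  [list.top = main.top + 6]
3. list.h = 205  [main.bottom = list.bottom + 6]
4. list.w = 73  [panel.left = list.right + 6]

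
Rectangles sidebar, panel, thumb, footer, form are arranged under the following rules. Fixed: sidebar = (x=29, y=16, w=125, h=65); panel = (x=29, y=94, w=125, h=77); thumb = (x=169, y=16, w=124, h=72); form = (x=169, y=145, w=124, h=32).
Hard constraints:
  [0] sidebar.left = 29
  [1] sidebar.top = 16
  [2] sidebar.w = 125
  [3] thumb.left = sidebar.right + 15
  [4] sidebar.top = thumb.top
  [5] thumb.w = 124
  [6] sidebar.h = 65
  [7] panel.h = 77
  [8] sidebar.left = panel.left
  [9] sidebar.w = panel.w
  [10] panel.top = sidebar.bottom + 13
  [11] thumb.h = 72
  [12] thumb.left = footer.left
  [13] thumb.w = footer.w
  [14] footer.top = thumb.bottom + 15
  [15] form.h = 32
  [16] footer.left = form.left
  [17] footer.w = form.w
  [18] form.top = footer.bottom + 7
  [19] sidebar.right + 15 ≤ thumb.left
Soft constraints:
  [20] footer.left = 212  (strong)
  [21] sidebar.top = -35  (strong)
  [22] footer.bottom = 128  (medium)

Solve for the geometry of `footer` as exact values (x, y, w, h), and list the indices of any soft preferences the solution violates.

1. footer.x = 169  [thumb.left = footer.left]
2. footer.w = 124  [thumb.w = footer.w]
3. footer.y = 103  [footer.top = thumb.bottom + 15]
4. footer.h = 35  [form.top = footer.bottom + 7]

footer = (x=169, y=103, w=124, h=35)
violated soft preferences: 20, 21, 22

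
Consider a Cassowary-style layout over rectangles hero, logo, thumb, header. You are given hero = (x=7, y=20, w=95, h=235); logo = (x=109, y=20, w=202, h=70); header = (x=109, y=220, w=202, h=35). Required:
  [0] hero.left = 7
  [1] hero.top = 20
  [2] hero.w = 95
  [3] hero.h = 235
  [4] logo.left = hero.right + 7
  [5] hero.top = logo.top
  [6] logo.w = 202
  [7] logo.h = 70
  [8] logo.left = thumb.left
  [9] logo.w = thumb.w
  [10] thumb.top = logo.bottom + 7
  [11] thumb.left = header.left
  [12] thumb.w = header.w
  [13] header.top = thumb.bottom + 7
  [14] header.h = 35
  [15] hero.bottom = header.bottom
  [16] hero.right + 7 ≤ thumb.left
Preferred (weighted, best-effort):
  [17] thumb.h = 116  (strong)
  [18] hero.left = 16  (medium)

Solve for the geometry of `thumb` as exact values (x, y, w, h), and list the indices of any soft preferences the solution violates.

thumb = (x=109, y=97, w=202, h=116)
violated soft preferences: 18

1. thumb.x = 109  [logo.left = thumb.left]
2. thumb.w = 202  [logo.w = thumb.w]
3. thumb.y = 97  [thumb.top = logo.bottom + 7]
4. thumb.h = 116  [header.top = thumb.bottom + 7]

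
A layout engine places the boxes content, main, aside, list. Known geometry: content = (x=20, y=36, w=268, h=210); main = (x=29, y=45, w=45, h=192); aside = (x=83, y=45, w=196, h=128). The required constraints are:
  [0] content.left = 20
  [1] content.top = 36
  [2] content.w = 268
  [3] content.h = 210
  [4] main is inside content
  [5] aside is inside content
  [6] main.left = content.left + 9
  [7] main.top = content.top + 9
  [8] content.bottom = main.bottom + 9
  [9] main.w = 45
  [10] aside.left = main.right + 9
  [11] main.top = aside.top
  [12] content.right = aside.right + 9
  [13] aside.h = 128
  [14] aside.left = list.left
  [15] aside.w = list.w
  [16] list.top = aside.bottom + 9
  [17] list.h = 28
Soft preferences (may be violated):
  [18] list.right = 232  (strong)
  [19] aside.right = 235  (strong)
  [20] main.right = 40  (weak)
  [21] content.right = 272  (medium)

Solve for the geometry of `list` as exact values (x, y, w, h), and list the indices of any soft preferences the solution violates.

1. list.x = 83  [aside.left = list.left]
2. list.w = 196  [aside.w = list.w]
3. list.y = 182  [list.top = aside.bottom + 9]
4. list.h = 28  [list.h = 28]

list = (x=83, y=182, w=196, h=28)
violated soft preferences: 18, 19, 20, 21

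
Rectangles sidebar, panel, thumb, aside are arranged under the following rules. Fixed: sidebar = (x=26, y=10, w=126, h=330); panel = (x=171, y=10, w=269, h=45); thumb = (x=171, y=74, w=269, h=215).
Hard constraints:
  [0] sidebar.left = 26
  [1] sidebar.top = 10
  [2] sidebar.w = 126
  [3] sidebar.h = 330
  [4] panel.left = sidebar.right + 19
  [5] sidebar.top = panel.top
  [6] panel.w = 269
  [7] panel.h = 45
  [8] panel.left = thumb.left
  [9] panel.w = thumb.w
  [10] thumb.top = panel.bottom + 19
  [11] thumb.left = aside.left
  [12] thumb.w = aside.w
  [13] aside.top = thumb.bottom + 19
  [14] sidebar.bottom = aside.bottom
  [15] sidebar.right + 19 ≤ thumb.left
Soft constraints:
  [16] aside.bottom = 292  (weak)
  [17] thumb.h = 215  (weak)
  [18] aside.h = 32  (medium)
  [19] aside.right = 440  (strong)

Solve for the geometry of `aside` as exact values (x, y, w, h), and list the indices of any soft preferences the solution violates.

aside = (x=171, y=308, w=269, h=32)
violated soft preferences: 16

1. aside.x = 171  [thumb.left = aside.left]
2. aside.w = 269  [thumb.w = aside.w]
3. aside.y = 308  [aside.top = thumb.bottom + 19]
4. aside.h = 32  [sidebar.bottom = aside.bottom]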